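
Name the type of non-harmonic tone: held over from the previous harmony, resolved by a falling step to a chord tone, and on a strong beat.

Suspension.

Approach: by preparation — the pitch is first a chord tone, then held (tied or repeated) while the harmony changes under it. Departure: down by step. Metric position: strong.
A prepared dissonance that resolves downward by step — a suspension. (The same figure resolving upward would be a retardation.)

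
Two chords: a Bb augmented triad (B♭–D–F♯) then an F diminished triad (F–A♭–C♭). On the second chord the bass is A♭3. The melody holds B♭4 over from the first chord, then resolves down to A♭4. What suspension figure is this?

At the second chord the bass is A♭3. The suspended B♭4 lies a ninth above the bass; after resolving down by step to A♭4, the interval above the bass becomes an octave.
Suspension figures are named by those two intervals: 9–8.

9–8 suspension.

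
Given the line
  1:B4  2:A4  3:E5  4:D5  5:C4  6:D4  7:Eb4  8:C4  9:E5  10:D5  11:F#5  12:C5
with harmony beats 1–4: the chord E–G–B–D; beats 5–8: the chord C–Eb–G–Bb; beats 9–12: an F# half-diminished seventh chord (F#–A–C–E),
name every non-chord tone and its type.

A4 (beat 2) — escape tone; D4 (beat 6) — passing tone; D5 (beat 10) — escape tone.

The harmony at that moment is E minor seventh chord (E, G, B, D); A4 is not a chord tone.
It is approached by step down from B4 and left by leap up to E5.
Step in, leap out — an escape tone.
The harmony at that moment is C minor seventh chord (C, Eb, G, Bb); D4 is not a chord tone.
It is approached by step up from C4 and left by step up to Eb4.
Step in, step out in the same direction — a passing tone.
The harmony at that moment is F# half-diminished seventh chord (F#, A, C, E); D5 is not a chord tone.
It is approached by step down from E5 and left by leap up to F#5.
Step in, leap out — an escape tone.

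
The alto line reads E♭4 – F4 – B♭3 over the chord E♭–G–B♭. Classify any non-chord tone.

F4 is an escape tone.

The harmony at that moment is E♭ major triad (E♭, G, B♭); F4 is not a chord tone.
It is approached by step up from E♭4 and left by leap down to B♭3.
Step in, leap out — an escape tone.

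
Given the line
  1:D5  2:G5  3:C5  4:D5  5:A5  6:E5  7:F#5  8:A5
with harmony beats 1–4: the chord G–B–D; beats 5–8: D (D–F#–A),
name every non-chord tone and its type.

The harmony at that moment is G major triad (G, B, D); C5 is not a chord tone.
It is approached by leap down from G5 and left by step up to D5.
Leap in, step out — an appoggiatura.
The harmony at that moment is D major triad (D, F#, A); E5 is not a chord tone.
It is approached by leap down from A5 and left by step up to F#5.
Leap in, step out — an appoggiatura.

C5 (beat 3) — appoggiatura; E5 (beat 6) — appoggiatura.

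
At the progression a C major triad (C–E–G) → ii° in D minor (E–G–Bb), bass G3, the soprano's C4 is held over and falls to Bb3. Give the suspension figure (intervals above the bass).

4–3 suspension.

At the second chord the bass is G3. The suspended C4 lies a fourth above the bass; after resolving down by step to Bb3, the interval above the bass becomes a third.
Suspension figures are named by those two intervals: 4–3.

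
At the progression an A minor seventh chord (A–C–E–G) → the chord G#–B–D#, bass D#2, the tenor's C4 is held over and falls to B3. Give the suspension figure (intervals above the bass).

At the second chord the bass is D#2. The suspended C4 lies a seventh above the bass; after resolving down by step to B3, the interval above the bass becomes a sixth.
Suspension figures are named by those two intervals: 7–6.

7–6 suspension.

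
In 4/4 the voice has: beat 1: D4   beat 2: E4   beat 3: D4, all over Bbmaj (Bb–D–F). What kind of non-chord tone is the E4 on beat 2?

The harmony at that moment is Bb major triad (Bb, D, F); E4 is not a chord tone.
It is approached by step up from D4 and left by step down to D4.
Step away and step back to the same note — a neighbor tone (upper neighbor).

Upper neighbor tone.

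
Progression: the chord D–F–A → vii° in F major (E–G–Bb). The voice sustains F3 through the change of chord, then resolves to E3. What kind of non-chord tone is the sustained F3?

F3 is a suspension.

The harmony at that moment is E diminished triad (E, G, Bb); F3 is not a chord tone.
It is held over (the same pitch as the preceding F3) and left by step down to E3.
Held over from the previous chord and resolving down by step — a suspension.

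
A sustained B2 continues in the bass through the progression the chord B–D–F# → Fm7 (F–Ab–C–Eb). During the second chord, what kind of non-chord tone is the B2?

Pedal tone (pedal point).

The harmony at that moment is F minor seventh chord (F, Ab, C, Eb); B2 is not a chord tone.
It is held over (the same pitch as the preceding B2) and then sustained as the same pitch into the next harmony.
Sustained through a change of harmony — a pedal tone.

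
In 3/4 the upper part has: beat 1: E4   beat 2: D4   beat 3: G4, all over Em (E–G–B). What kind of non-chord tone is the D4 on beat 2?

The harmony at that moment is E minor triad (E, G, B); D4 is not a chord tone.
It is approached by step down from E4 and left by leap up to G4.
Step in, leap out, on a weak beat — an escape tone.

Escape tone.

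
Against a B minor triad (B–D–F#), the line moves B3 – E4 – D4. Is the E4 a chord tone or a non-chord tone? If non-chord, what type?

Non-chord tone — an appoggiatura.

The harmony at that moment is B minor triad (B, D, F#); E4 is not a chord tone.
It is approached by leap up from B3 and left by step down to D4.
Leap in, step out — an appoggiatura.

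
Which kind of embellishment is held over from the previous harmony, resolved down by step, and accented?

Suspension.

Approach: by preparation — the pitch is first a chord tone, then held (tied or repeated) while the harmony changes under it. Departure: down by step. Metric position: strong.
A prepared dissonance that resolves downward by step — a suspension. (The same figure resolving upward would be a retardation.)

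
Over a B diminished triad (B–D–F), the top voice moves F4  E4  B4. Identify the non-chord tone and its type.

The harmony at that moment is B diminished triad (B, D, F); E4 is not a chord tone.
It is approached by step down from F4 and left by leap up to B4.
Step in, leap out — an escape tone.

E4 is an escape tone.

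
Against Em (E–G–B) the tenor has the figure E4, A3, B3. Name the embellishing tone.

A3 is an appoggiatura.

The harmony at that moment is E minor triad (E, G, B); A3 is not a chord tone.
It is approached by leap down from E4 and left by step up to B3.
Leap in, step out — an appoggiatura.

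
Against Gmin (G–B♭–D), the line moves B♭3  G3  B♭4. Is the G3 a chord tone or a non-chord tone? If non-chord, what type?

Chord tone (the root of G minor triad).

G minor triad contains G, B♭, D; G is the root, so it is a chord tone.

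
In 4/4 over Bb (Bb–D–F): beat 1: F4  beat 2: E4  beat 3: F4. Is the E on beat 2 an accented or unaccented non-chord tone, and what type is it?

Unaccented neighbor tone.

The harmony at that moment is Bb major triad (Bb, D, F); E4 is not a chord tone.
It is approached by step down from F4 and left by step up to F4.
Step away and step back to the same note — a neighbor tone (lower neighbor).
It falls on a weak beat, so it is unaccented.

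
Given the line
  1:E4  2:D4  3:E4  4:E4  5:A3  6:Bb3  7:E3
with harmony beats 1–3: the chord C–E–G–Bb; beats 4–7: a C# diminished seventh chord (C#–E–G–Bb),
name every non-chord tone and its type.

The harmony at that moment is C dominant seventh chord (C, E, G, Bb); D4 is not a chord tone.
It is approached by step down from E4 and left by step up to E4.
Step away and step back to the same note — a neighbor tone (lower neighbor).
The harmony at that moment is C# diminished seventh chord (C#, E, G, Bb); A3 is not a chord tone.
It is approached by leap down from E4 and left by step up to Bb3.
Leap in, step out — an appoggiatura.

D4 (beat 2) — neighbor tone; A3 (beat 5) — appoggiatura.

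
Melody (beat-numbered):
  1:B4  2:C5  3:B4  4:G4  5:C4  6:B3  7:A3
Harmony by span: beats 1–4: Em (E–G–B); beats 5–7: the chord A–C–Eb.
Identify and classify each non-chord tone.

The harmony at that moment is E minor triad (E, G, B); C5 is not a chord tone.
It is approached by step up from B4 and left by step down to B4.
Step away and step back to the same note — a neighbor tone (upper neighbor).
The harmony at that moment is A diminished triad (A, C, Eb); B3 is not a chord tone.
It is approached by step down from C4 and left by step down to A3.
Step in, step out in the same direction — a passing tone.

C5 (beat 2) — neighbor tone; B3 (beat 6) — passing tone.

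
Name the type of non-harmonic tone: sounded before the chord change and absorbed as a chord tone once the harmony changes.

Approach: ahead of the chord change (typically by step), so it is dissonant against the current harmony. Departure: none — the same pitch is restated or held and is a chord tone of the new harmony.
Dissonant first, consonant once the harmony catches up: the note simply arrives early — an anticipation. (The reverse timing, consonant first and dissonant after the change, would be a suspension or retardation.)

Anticipation.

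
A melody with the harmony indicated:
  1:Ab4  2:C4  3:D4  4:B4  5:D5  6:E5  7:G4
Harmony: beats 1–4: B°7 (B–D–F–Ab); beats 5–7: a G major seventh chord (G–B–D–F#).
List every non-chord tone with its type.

The harmony at that moment is B diminished seventh chord (B, D, F, Ab); C4 is not a chord tone.
It is approached by leap down from Ab4 and left by step up to D4.
Leap in, step out — an appoggiatura.
The harmony at that moment is G major seventh chord (G, B, D, F#); E5 is not a chord tone.
It is approached by step up from D5 and left by leap down to G4.
Step in, leap out — an escape tone.

C4 (beat 2) — appoggiatura; E5 (beat 6) — escape tone.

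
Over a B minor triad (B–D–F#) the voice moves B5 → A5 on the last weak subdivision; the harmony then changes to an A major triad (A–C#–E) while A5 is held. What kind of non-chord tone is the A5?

A5 is an anticipation.

The harmony at that moment is B minor triad (B, D, F#); A5 is not a chord tone.
It is approached by step down from B5 and then sustained as the same pitch into the next harmony.
Arriving early and becoming a chord tone when the harmony changes — an anticipation.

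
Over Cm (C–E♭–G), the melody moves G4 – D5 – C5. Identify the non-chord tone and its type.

The harmony at that moment is C minor triad (C, E♭, G); D5 is not a chord tone.
It is approached by leap up from G4 and left by step down to C5.
Leap in, step out — an appoggiatura.

D5 is an appoggiatura.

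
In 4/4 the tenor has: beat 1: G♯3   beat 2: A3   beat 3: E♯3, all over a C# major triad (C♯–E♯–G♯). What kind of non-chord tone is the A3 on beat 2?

Escape tone.

The harmony at that moment is C♯ major triad (C♯, E♯, G♯); A3 is not a chord tone.
It is approached by step up from G♯3 and left by leap down to E♯3.
Step in, leap out, on a weak beat — an escape tone.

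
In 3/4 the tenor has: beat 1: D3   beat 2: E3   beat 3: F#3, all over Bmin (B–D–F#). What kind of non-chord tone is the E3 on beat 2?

Passing tone.

The harmony at that moment is B minor triad (B, D, F#); E3 is not a chord tone.
It is approached by step up from D3 and left by step up to F#3.
Step in, step out in the same direction — a passing tone.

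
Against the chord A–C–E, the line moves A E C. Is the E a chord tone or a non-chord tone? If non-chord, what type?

Chord tone (the fifth of A minor triad).

A minor triad contains A, C, E; E is the fifth, so it is a chord tone.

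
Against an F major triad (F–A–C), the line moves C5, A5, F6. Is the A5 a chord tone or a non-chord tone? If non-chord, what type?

F major triad contains F, A, C; A is the third, so it is a chord tone.

Chord tone (the third of F major triad).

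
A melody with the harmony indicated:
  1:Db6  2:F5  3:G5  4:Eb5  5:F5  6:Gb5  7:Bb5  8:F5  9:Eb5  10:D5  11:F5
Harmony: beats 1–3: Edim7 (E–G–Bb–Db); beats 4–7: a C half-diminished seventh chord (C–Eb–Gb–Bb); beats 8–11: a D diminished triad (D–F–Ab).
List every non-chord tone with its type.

The harmony at that moment is E diminished seventh chord (E, G, Bb, Db); F5 is not a chord tone.
It is approached by leap down from Db6 and left by step up to G5.
Leap in, step out — an appoggiatura.
The harmony at that moment is C half-diminished seventh chord (C, Eb, Gb, Bb); F5 is not a chord tone.
It is approached by step up from Eb5 and left by step up to Gb5.
Step in, step out in the same direction — a passing tone.
The harmony at that moment is D diminished triad (D, F, Ab); Eb5 is not a chord tone.
It is approached by step down from F5 and left by step down to D5.
Step in, step out in the same direction — a passing tone.

F5 (beat 2) — appoggiatura; F5 (beat 5) — passing tone; Eb5 (beat 9) — passing tone.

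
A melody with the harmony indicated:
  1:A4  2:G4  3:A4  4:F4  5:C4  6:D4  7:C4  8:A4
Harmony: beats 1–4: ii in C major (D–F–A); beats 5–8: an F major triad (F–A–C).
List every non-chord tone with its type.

G4 (beat 2) — neighbor tone; D4 (beat 6) — neighbor tone.

The harmony at that moment is D minor triad (D, F, A); G4 is not a chord tone.
It is approached by step down from A4 and left by step up to A4.
Step away and step back to the same note — a neighbor tone (lower neighbor).
The harmony at that moment is F major triad (F, A, C); D4 is not a chord tone.
It is approached by step up from C4 and left by step down to C4.
Step away and step back to the same note — a neighbor tone (upper neighbor).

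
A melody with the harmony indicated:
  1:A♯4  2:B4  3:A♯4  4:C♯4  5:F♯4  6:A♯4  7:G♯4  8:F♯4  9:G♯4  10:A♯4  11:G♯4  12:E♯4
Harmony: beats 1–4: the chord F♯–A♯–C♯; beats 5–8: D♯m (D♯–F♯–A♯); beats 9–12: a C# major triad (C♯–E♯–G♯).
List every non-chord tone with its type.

The harmony at that moment is F♯ major triad (F♯, A♯, C♯); B4 is not a chord tone.
It is approached by step up from A♯4 and left by step down to A♯4.
Step away and step back to the same note — a neighbor tone (upper neighbor).
The harmony at that moment is D♯ minor triad (D♯, F♯, A♯); G♯4 is not a chord tone.
It is approached by step down from A♯4 and left by step down to F♯4.
Step in, step out in the same direction — a passing tone.
The harmony at that moment is C♯ major triad (C♯, E♯, G♯); A♯4 is not a chord tone.
It is approached by step up from G♯4 and left by step down to G♯4.
Step away and step back to the same note — a neighbor tone (upper neighbor).

B4 (beat 2) — neighbor tone; G♯4 (beat 7) — passing tone; A♯4 (beat 10) — neighbor tone.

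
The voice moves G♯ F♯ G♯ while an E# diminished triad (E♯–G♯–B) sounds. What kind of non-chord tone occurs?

The harmony at that moment is E♯ diminished triad (E♯, G♯, B); F♯ is not a chord tone.
It is approached by step down from G♯ and left by step up to G♯.
Step away and step back to the same note — a neighbor tone (lower neighbor).

F♯ is a neighbor tone.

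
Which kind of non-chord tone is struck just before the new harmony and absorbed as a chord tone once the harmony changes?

Anticipation.

Approach: ahead of the chord change (typically by step), so it is dissonant against the current harmony. Departure: none — the same pitch is restated or held and is a chord tone of the new harmony.
Dissonant first, consonant once the harmony catches up: the note simply arrives early — an anticipation. (The reverse timing, consonant first and dissonant after the change, would be a suspension or retardation.)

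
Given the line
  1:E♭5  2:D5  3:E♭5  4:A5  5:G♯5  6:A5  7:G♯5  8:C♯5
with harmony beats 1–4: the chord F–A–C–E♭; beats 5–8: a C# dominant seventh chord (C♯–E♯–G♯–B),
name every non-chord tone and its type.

D5 (beat 2) — neighbor tone; A5 (beat 6) — neighbor tone.

The harmony at that moment is F dominant seventh chord (F, A, C, E♭); D5 is not a chord tone.
It is approached by step down from E♭5 and left by step up to E♭5.
Step away and step back to the same note — a neighbor tone (lower neighbor).
The harmony at that moment is C♯ dominant seventh chord (C♯, E♯, G♯, B); A5 is not a chord tone.
It is approached by step up from G♯5 and left by step down to G♯5.
Step away and step back to the same note — a neighbor tone (upper neighbor).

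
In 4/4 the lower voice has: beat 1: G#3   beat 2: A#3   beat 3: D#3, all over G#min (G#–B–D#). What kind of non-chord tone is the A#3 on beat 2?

The harmony at that moment is G# minor triad (G#, B, D#); A#3 is not a chord tone.
It is approached by step up from G#3 and left by leap down to D#3.
Step in, leap out, on a weak beat — an escape tone.

Escape tone.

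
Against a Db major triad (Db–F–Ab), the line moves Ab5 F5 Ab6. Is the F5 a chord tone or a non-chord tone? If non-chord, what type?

Chord tone (the third of Db major triad).

Db major triad contains Db, F, Ab; F is the third, so it is a chord tone.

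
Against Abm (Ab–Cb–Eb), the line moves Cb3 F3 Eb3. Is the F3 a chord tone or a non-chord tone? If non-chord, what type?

The harmony at that moment is Ab minor triad (Ab, Cb, Eb); F3 is not a chord tone.
It is approached by leap up from Cb3 and left by step down to Eb3.
Leap in, step out — an appoggiatura.

Non-chord tone — an appoggiatura.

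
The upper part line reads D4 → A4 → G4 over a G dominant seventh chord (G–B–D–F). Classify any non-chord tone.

The harmony at that moment is G dominant seventh chord (G, B, D, F); A4 is not a chord tone.
It is approached by leap up from D4 and left by step down to G4.
Leap in, step out — an appoggiatura.

A4 is an appoggiatura.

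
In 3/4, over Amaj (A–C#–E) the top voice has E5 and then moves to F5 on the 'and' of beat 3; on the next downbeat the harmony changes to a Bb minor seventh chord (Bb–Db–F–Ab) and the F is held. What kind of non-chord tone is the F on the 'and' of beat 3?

The harmony at that moment is A major triad (A, C#, E); F5 is not a chord tone.
It is approached by step up from E5 and then sustained as the same pitch into the next harmony.
Arriving early and becoming a chord tone when the harmony changes — an anticipation.

Anticipation.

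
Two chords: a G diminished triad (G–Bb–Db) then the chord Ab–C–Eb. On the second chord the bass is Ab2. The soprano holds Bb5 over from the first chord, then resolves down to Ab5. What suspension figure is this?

9–8 suspension.

At the second chord the bass is Ab2. The suspended Bb5 lies a ninth above the bass; after resolving down by step to Ab5, the interval above the bass becomes an octave.
Suspension figures are named by those two intervals: 9–8.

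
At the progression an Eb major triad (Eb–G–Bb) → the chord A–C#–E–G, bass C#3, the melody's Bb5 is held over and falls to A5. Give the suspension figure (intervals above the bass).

At the second chord the bass is C#3. The suspended Bb5 lies a seventh above the bass; after resolving down by step to A5, the interval above the bass becomes a sixth.
Suspension figures are named by those two intervals: 7–6.

7–6 suspension.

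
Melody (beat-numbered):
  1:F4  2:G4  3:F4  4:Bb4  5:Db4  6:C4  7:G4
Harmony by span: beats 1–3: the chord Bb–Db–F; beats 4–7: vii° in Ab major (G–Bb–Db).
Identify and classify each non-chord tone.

G4 (beat 2) — neighbor tone; C4 (beat 6) — escape tone.

The harmony at that moment is Bb minor triad (Bb, Db, F); G4 is not a chord tone.
It is approached by step up from F4 and left by step down to F4.
Step away and step back to the same note — a neighbor tone (upper neighbor).
The harmony at that moment is G diminished triad (G, Bb, Db); C4 is not a chord tone.
It is approached by step down from Db4 and left by leap up to G4.
Step in, leap out — an escape tone.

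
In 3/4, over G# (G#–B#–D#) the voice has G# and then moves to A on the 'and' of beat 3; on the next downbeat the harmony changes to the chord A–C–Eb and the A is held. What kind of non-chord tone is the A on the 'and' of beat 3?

The harmony at that moment is G# major triad (G#, B#, D#); A is not a chord tone.
It is approached by step up from G# and then sustained as the same pitch into the next harmony.
Arriving early and becoming a chord tone when the harmony changes — an anticipation.

Anticipation.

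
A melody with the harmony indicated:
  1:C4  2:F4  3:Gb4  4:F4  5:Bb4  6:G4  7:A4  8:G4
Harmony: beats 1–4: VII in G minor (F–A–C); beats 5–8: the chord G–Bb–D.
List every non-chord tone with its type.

Gb4 (beat 3) — neighbor tone; A4 (beat 7) — neighbor tone.

The harmony at that moment is F major triad (F, A, C); Gb4 is not a chord tone.
It is approached by step up from F4 and left by step down to F4.
Step away and step back to the same note — a neighbor tone (upper neighbor).
The harmony at that moment is G minor triad (G, Bb, D); A4 is not a chord tone.
It is approached by step up from G4 and left by step down to G4.
Step away and step back to the same note — a neighbor tone (upper neighbor).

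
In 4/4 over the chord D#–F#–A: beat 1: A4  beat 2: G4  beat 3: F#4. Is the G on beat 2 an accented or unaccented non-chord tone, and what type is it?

The harmony at that moment is D# diminished triad (D#, F#, A); G4 is not a chord tone.
It is approached by step down from A4 and left by step down to F#4.
Step in, step out in the same direction — a passing tone.
It falls on a weak beat, so it is unaccented.

Unaccented passing tone.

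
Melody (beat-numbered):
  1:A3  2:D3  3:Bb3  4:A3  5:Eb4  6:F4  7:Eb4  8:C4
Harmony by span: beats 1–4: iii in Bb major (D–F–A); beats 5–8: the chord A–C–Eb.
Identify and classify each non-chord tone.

Bb3 (beat 3) — appoggiatura; F4 (beat 6) — neighbor tone.

The harmony at that moment is D minor triad (D, F, A); Bb3 is not a chord tone.
It is approached by leap up from D3 and left by step down to A3.
Leap in, step out — an appoggiatura.
The harmony at that moment is A diminished triad (A, C, Eb); F4 is not a chord tone.
It is approached by step up from Eb4 and left by step down to Eb4.
Step away and step back to the same note — a neighbor tone (upper neighbor).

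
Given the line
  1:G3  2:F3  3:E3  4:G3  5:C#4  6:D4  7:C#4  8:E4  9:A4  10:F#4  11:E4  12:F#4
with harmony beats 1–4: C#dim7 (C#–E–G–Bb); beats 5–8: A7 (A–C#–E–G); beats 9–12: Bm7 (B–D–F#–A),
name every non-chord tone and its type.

F3 (beat 2) — passing tone; D4 (beat 6) — neighbor tone; E4 (beat 11) — neighbor tone.

The harmony at that moment is C# diminished seventh chord (C#, E, G, Bb); F3 is not a chord tone.
It is approached by step down from G3 and left by step down to E3.
Step in, step out in the same direction — a passing tone.
The harmony at that moment is A dominant seventh chord (A, C#, E, G); D4 is not a chord tone.
It is approached by step up from C#4 and left by step down to C#4.
Step away and step back to the same note — a neighbor tone (upper neighbor).
The harmony at that moment is B minor seventh chord (B, D, F#, A); E4 is not a chord tone.
It is approached by step down from F#4 and left by step up to F#4.
Step away and step back to the same note — a neighbor tone (lower neighbor).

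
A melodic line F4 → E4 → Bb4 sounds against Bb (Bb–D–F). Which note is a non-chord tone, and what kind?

The harmony at that moment is Bb major triad (Bb, D, F); E4 is not a chord tone.
It is approached by step down from F4 and left by leap up to Bb4.
Step in, leap out — an escape tone.

E4 is an escape tone.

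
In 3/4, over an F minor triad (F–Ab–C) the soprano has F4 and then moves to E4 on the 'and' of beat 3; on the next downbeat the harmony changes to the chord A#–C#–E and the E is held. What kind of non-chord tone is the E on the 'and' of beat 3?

Anticipation.

The harmony at that moment is F minor triad (F, Ab, C); E4 is not a chord tone.
It is approached by step down from F4 and then sustained as the same pitch into the next harmony.
Arriving early and becoming a chord tone when the harmony changes — an anticipation.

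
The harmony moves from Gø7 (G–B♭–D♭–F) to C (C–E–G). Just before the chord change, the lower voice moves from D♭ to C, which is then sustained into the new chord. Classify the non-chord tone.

C is an anticipation.

The harmony at that moment is G half-diminished seventh chord (G, B♭, D♭, F); C is not a chord tone.
It is approached by step down from D♭ and then sustained as the same pitch into the next harmony.
Arriving early and becoming a chord tone when the harmony changes — an anticipation.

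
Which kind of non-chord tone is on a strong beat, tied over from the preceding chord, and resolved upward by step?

Retardation.

Approach: by preparation — the pitch is first a chord tone, then held (tied or repeated) while the harmony changes under it. Departure: up by step. Metric position: strong.
A prepared dissonance that resolves upward by step — a retardation. (The same figure resolving downward would be a suspension.)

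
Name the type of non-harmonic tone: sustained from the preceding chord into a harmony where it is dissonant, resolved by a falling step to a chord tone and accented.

Suspension.

Approach: by preparation — the pitch is first a chord tone, then held (tied or repeated) while the harmony changes under it. Departure: down by step. Metric position: strong.
A prepared dissonance that resolves downward by step — a suspension. (The same figure resolving upward would be a retardation.)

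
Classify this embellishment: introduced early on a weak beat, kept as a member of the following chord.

Approach: ahead of the chord change (typically by step), so it is dissonant against the current harmony. Departure: none — the same pitch is restated or held and is a chord tone of the new harmony.
Dissonant first, consonant once the harmony catches up: the note simply arrives early — an anticipation. (The reverse timing, consonant first and dissonant after the change, would be a suspension or retardation.)

Anticipation.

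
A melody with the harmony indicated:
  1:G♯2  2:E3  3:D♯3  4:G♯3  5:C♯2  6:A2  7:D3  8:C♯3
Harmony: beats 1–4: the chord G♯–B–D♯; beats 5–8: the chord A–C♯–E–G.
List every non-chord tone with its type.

The harmony at that moment is G♯ minor triad (G♯, B, D♯); E3 is not a chord tone.
It is approached by leap up from G♯2 and left by step down to D♯3.
Leap in, step out — an appoggiatura.
The harmony at that moment is A dominant seventh chord (A, C♯, E, G); D3 is not a chord tone.
It is approached by leap up from A2 and left by step down to C♯3.
Leap in, step out — an appoggiatura.

E3 (beat 2) — appoggiatura; D3 (beat 7) — appoggiatura.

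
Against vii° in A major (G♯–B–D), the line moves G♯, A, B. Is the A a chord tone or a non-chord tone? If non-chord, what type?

The harmony at that moment is G♯ diminished triad (G♯, B, D); A is not a chord tone.
It is approached by step up from G♯ and left by step up to B.
Step in, step out in the same direction — a passing tone.

Non-chord tone — a passing tone.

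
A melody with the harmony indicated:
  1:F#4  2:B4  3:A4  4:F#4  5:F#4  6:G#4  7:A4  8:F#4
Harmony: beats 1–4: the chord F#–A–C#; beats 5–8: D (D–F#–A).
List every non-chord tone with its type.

The harmony at that moment is F# minor triad (F#, A, C#); B4 is not a chord tone.
It is approached by leap up from F#4 and left by step down to A4.
Leap in, step out — an appoggiatura.
The harmony at that moment is D major triad (D, F#, A); G#4 is not a chord tone.
It is approached by step up from F#4 and left by step up to A4.
Step in, step out in the same direction — a passing tone.

B4 (beat 2) — appoggiatura; G#4 (beat 6) — passing tone.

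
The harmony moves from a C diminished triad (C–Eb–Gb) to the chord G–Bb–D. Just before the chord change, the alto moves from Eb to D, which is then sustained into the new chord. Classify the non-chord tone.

The harmony at that moment is C diminished triad (C, Eb, Gb); D is not a chord tone.
It is approached by step down from Eb and then sustained as the same pitch into the next harmony.
Arriving early and becoming a chord tone when the harmony changes — an anticipation.

D is an anticipation.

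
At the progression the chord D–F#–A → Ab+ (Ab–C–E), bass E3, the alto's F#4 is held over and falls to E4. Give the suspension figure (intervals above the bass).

At the second chord the bass is E3. The suspended F#4 lies a ninth above the bass; after resolving down by step to E4, the interval above the bass becomes an octave.
Suspension figures are named by those two intervals: 9–8.

9–8 suspension.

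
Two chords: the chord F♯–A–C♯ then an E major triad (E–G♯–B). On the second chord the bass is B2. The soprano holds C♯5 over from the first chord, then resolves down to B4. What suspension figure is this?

9–8 suspension.

At the second chord the bass is B2. The suspended C♯5 lies a ninth above the bass; after resolving down by step to B4, the interval above the bass becomes an octave.
Suspension figures are named by those two intervals: 9–8.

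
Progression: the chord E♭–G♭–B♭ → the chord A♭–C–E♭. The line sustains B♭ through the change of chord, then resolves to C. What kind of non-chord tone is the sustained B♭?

The harmony at that moment is A♭ major triad (A♭, C, E♭); B♭ is not a chord tone.
It is held over (the same pitch as the preceding B♭) and left by step up to C.
Held over from the previous chord and resolving up by step — a retardation.

B♭ is a retardation.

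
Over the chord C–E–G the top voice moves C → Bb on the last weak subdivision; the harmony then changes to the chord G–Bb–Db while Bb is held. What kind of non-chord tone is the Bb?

The harmony at that moment is C major triad (C, E, G); Bb is not a chord tone.
It is approached by step down from C and then sustained as the same pitch into the next harmony.
Arriving early and becoming a chord tone when the harmony changes — an anticipation.

Bb is an anticipation.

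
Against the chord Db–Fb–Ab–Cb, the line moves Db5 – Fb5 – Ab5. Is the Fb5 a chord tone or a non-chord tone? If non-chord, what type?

Db minor seventh chord contains Db, Fb, Ab, Cb; Fb is the third, so it is a chord tone.

Chord tone (the third of Db minor seventh chord).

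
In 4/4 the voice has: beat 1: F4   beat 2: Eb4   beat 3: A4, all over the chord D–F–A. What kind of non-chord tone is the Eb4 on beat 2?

The harmony at that moment is D minor triad (D, F, A); Eb4 is not a chord tone.
It is approached by step down from F4 and left by leap up to A4.
Step in, leap out, on a weak beat — an escape tone.

Escape tone.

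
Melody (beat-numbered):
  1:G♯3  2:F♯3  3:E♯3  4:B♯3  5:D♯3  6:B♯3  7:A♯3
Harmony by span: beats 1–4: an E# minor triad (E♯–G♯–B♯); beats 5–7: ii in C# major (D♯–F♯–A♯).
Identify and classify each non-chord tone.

The harmony at that moment is E♯ minor triad (E♯, G♯, B♯); F♯3 is not a chord tone.
It is approached by step down from G♯3 and left by step down to E♯3.
Step in, step out in the same direction — a passing tone.
The harmony at that moment is D♯ minor triad (D♯, F♯, A♯); B♯3 is not a chord tone.
It is approached by leap up from D♯3 and left by step down to A♯3.
Leap in, step out — an appoggiatura.

F♯3 (beat 2) — passing tone; B♯3 (beat 6) — appoggiatura.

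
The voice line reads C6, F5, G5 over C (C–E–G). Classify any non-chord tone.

The harmony at that moment is C major triad (C, E, G); F5 is not a chord tone.
It is approached by leap down from C6 and left by step up to G5.
Leap in, step out — an appoggiatura.

F5 is an appoggiatura.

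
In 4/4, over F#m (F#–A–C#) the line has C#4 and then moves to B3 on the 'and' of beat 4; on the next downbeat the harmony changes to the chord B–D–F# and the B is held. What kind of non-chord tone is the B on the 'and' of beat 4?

The harmony at that moment is F# minor triad (F#, A, C#); B3 is not a chord tone.
It is approached by step down from C#4 and then sustained as the same pitch into the next harmony.
Arriving early and becoming a chord tone when the harmony changes — an anticipation.

Anticipation.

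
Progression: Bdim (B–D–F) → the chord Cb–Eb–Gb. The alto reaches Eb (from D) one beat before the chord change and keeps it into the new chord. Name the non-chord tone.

Eb is an anticipation.

The harmony at that moment is B diminished triad (B, D, F); Eb is not a chord tone.
It is approached by step up from D and then sustained as the same pitch into the next harmony.
Arriving early and becoming a chord tone when the harmony changes — an anticipation.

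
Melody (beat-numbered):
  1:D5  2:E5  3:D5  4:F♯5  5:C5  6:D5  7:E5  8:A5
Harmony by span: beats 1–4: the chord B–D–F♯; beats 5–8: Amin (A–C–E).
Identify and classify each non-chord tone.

E5 (beat 2) — neighbor tone; D5 (beat 6) — passing tone.

The harmony at that moment is B minor triad (B, D, F♯); E5 is not a chord tone.
It is approached by step up from D5 and left by step down to D5.
Step away and step back to the same note — a neighbor tone (upper neighbor).
The harmony at that moment is A minor triad (A, C, E); D5 is not a chord tone.
It is approached by step up from C5 and left by step up to E5.
Step in, step out in the same direction — a passing tone.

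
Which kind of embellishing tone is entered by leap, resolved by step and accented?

Approach: by leap. Departure: by step. Metric position: strong.
Leap in, step out, in a metrically strong position — an appoggiatura. (It is the mirror image of the escape tone, which steps in and leaps out from a weak position.)

Appoggiatura.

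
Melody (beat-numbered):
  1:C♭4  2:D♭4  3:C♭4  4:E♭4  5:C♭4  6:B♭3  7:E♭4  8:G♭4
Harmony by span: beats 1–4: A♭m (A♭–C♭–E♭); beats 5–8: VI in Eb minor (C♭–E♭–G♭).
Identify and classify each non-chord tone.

D♭4 (beat 2) — neighbor tone; B♭3 (beat 6) — escape tone.

The harmony at that moment is A♭ minor triad (A♭, C♭, E♭); D♭4 is not a chord tone.
It is approached by step up from C♭4 and left by step down to C♭4.
Step away and step back to the same note — a neighbor tone (upper neighbor).
The harmony at that moment is C♭ major triad (C♭, E♭, G♭); B♭3 is not a chord tone.
It is approached by step down from C♭4 and left by leap up to E♭4.
Step in, leap out — an escape tone.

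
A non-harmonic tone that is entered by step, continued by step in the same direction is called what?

Approach: by step. Departure: by step, continuing in the same direction.
Stepwise on both sides with no change of direction means the note fills in the space between two different chord tones — a passing tone. (Had it turned back to its starting note it would be a neighbor tone instead.)

Passing tone.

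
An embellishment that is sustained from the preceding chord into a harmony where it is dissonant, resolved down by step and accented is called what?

Approach: by preparation — the pitch is first a chord tone, then held (tied or repeated) while the harmony changes under it. Departure: down by step. Metric position: strong.
A prepared dissonance that resolves downward by step — a suspension. (The same figure resolving upward would be a retardation.)

Suspension.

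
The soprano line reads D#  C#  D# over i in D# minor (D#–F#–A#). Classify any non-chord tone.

C# is a neighbor tone.

The harmony at that moment is D# minor triad (D#, F#, A#); C# is not a chord tone.
It is approached by step down from D# and left by step up to D#.
Step away and step back to the same note — a neighbor tone (lower neighbor).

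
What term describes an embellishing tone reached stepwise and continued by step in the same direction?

Passing tone.

Approach: by step. Departure: by step, continuing in the same direction.
Stepwise on both sides with no change of direction means the note fills in the space between two different chord tones — a passing tone. (Had it turned back to its starting note it would be a neighbor tone instead.)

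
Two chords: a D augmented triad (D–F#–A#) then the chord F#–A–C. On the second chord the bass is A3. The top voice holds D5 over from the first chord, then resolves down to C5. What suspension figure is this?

4–3 suspension.

At the second chord the bass is A3. The suspended D5 lies a fourth above the bass; after resolving down by step to C5, the interval above the bass becomes a third.
Suspension figures are named by those two intervals: 4–3.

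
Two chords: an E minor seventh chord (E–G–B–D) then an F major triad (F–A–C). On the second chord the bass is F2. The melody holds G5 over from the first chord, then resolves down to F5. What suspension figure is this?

9–8 suspension.

At the second chord the bass is F2. The suspended G5 lies a ninth above the bass; after resolving down by step to F5, the interval above the bass becomes an octave.
Suspension figures are named by those two intervals: 9–8.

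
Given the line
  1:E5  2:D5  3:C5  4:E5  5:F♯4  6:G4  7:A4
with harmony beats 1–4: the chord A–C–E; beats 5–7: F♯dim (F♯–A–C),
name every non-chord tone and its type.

D5 (beat 2) — passing tone; G4 (beat 6) — passing tone.

The harmony at that moment is A minor triad (A, C, E); D5 is not a chord tone.
It is approached by step down from E5 and left by step down to C5.
Step in, step out in the same direction — a passing tone.
The harmony at that moment is F♯ diminished triad (F♯, A, C); G4 is not a chord tone.
It is approached by step up from F♯4 and left by step up to A4.
Step in, step out in the same direction — a passing tone.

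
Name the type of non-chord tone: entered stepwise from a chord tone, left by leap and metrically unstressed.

Escape tone.

Approach: by step. Departure: by leap. Metric position: weak.
Step in, leap out, from a weak position — an escape tone (échappée). (It is the mirror image of the appoggiatura, which leaps in and steps out on a strong beat.)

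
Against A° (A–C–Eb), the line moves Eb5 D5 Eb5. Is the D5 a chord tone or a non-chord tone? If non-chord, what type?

The harmony at that moment is A diminished triad (A, C, Eb); D5 is not a chord tone.
It is approached by step down from Eb5 and left by step up to Eb5.
Step away and step back to the same note — a neighbor tone (lower neighbor).

Non-chord tone — a neighbor tone.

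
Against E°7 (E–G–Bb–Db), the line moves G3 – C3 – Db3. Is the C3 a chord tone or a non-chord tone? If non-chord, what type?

Non-chord tone — an appoggiatura.

The harmony at that moment is E diminished seventh chord (E, G, Bb, Db); C3 is not a chord tone.
It is approached by leap down from G3 and left by step up to Db3.
Leap in, step out — an appoggiatura.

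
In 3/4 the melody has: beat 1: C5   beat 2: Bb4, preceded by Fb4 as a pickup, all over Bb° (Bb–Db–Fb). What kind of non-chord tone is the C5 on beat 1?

Appoggiatura.

The harmony at that moment is Bb diminished triad (Bb, Db, Fb); C5 is not a chord tone.
It is approached by leap up from Fb4 and left by step down to Bb4.
Leap in, step out, metrically accented — an appoggiatura.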